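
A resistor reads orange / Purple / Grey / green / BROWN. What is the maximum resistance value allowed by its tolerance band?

Orange → 3 (first significant figure)
Violet → 7 (second significant figure)
Grey → 8 (third significant figure)
Green → ×10^5 multiplier
Brown → ±1% tolerance
378 × 100000 = 37800000 Ω
Maximum = 37800000 × (1 + 1/100) = 38178000 Ω.

38178000 Ω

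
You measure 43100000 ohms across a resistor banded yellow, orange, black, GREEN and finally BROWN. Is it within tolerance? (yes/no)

yes

Yellow → 4 (first significant figure)
Orange → 3 (second significant figure)
Black → 0 (third significant figure)
Green → ×10^5 multiplier
Brown → ±1% tolerance
430 × 100000 = 43000000 Ω
Allowed range: 42570000 Ω to 43430000 Ω.
43100000 ohms lies inside that range.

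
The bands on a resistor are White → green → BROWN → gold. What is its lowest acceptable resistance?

902.5 Ω

White → 9 (first significant figure)
Green → 5 (second significant figure)
Brown → ×10 multiplier
Gold → ±5% tolerance
95 × 10 = 950 Ω
Lowest = 950 × (1 − 5/100) = 902.5 Ω.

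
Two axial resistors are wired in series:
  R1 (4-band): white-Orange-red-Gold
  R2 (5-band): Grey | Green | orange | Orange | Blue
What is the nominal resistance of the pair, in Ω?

R1: white, orange → 93; red ×10^2 → 9300 Ω.
R2: grey, green, orange → 853; orange ×10^3 → 853000 Ω.
Series: 9300 + 853000 = 862300 Ω.

862300 Ω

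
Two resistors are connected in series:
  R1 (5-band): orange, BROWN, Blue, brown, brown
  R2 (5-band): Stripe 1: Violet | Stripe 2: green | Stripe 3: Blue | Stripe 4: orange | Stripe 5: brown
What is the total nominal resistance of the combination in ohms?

R1: orange, brown, blue → 316; brown ×10 → 3160 Ω.
R2: violet, green, blue → 756; orange ×10^3 → 756000 Ω.
Series: 3160 + 756000 = 759160 Ω.

759160 Ω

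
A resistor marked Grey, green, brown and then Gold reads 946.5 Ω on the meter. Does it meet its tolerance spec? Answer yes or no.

Grey → 8 (first significant figure)
Green → 5 (second significant figure)
Brown → ×10 multiplier
Gold → ±5% tolerance
85 × 10 = 850 Ω
Allowed range: 807.5 Ω to 892.5 Ω.
946.5 Ω lies outside that range.

no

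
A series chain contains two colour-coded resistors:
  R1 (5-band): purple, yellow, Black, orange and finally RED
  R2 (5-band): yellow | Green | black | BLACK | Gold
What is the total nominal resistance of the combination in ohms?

740450 Ω

R1: violet, yellow, black → 740; orange ×10^3 → 740000 Ω.
R2: yellow, green, black → 450; black ×1 → 450 Ω.
Series: 740000 + 450 = 740450 Ω.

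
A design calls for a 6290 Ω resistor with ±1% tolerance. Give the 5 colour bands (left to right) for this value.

blue, red, white, brown, brown

6290 Ω = 629 × 10^1.
6 → blue
2 → red
9 → white
Multiplier 10^1 → brown.
±1% tolerance → brown.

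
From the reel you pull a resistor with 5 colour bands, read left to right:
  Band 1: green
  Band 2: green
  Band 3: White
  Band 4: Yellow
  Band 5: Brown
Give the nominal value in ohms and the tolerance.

5590000 Ω ±1%

Green → 5 (first significant figure)
Green → 5 (second significant figure)
White → 9 (third significant figure)
Yellow → ×10^4 multiplier
Brown → ±1% tolerance
559 × 10000 = 5590000 Ω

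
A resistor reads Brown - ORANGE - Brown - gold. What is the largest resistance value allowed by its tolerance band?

136.5 Ω

Brown → 1 (first significant figure)
Orange → 3 (second significant figure)
Brown → ×10 multiplier
Gold → ±5% tolerance
13 × 10 = 130 Ω
Largest = 130 × (1 + 5/100) = 136.5 Ω.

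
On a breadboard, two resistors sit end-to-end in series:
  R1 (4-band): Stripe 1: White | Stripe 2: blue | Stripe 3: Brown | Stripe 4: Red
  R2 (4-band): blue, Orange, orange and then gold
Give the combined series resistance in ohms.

63960 Ω

R1: white, blue → 96; brown ×10 → 960 Ω.
R2: blue, orange → 63; orange ×10^3 → 63000 Ω.
Series: 960 + 63000 = 63960 Ω.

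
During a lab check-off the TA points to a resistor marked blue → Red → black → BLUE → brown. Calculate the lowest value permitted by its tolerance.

613800000 Ω

Blue → 6 (first significant figure)
Red → 2 (second significant figure)
Black → 0 (third significant figure)
Blue → ×10^6 multiplier
Brown → ±1% tolerance
620 × 1000000 = 620000000 Ω
Lowest = 620000000 × (1 − 1/100) = 613800000 Ω.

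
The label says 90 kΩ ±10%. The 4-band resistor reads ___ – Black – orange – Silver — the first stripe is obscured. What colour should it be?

90000 Ω = 90 × 10^3.
The first band gives digit 9 of the significand, and 9 is white.

white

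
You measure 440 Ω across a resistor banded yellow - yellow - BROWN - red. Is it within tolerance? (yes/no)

Yellow → 4 (first significant figure)
Yellow → 4 (second significant figure)
Brown → ×10 multiplier
Red → ±2% tolerance
44 × 10 = 440 Ω
Allowed range: 431.2 Ω to 448.8 Ω.
440 Ω lies inside that range.

yes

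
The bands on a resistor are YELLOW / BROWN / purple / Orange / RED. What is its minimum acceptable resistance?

408660 Ω

Yellow → 4 (first significant figure)
Brown → 1 (second significant figure)
Violet → 7 (third significant figure)
Orange → ×10^3 multiplier
Red → ±2% tolerance
417 × 1000 = 417000 Ω
Minimum = 417000 × (1 − 2/100) = 408660 Ω.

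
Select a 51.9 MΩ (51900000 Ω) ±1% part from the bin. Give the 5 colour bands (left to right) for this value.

green, brown, white, green, brown

51900000 Ω = 519 × 10^5.
5 → green
1 → brown
9 → white
Multiplier 10^5 → green.
±1% tolerance → brown.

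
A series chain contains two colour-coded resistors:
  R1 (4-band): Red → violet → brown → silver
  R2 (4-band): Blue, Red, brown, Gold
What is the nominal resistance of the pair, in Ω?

890 Ω

R1: red, violet → 27; brown ×10 → 270 Ω.
R2: blue, red → 62; brown ×10 → 620 Ω.
Series: 270 + 620 = 890 Ω.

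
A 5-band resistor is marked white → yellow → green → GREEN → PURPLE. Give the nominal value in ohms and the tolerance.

White → 9 (first significant figure)
Yellow → 4 (second significant figure)
Green → 5 (third significant figure)
Green → ×10^5 multiplier
Violet → ±0.1% tolerance
945 × 100000 = 94500000 Ω

94500000 Ω ±0.1%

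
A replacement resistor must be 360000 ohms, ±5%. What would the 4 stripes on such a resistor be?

360000 Ω = 36 × 10^4.
3 → orange
6 → blue
Multiplier 10^4 → yellow.
±5% tolerance → gold.

orange, blue, yellow, gold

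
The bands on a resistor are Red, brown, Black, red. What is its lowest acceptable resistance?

Red → 2 (first significant figure)
Brown → 1 (second significant figure)
Black → ×1 multiplier
Red → ±2% tolerance
21 × 1 = 21 Ω
Lowest = 21 × (1 − 2/100) = 20.58 Ω.

20.58 Ω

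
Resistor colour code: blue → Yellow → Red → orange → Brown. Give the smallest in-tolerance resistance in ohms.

Blue → 6 (first significant figure)
Yellow → 4 (second significant figure)
Red → 2 (third significant figure)
Orange → ×10^3 multiplier
Brown → ±1% tolerance
642 × 1000 = 642000 Ω
Smallest = 642000 × (1 − 1/100) = 635580 Ω.

635580 Ω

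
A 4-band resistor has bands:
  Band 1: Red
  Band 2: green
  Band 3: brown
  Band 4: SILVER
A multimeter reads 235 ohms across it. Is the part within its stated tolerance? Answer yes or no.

Red → 2 (first significant figure)
Green → 5 (second significant figure)
Brown → ×10 multiplier
Silver → ±10% tolerance
25 × 10 = 250 Ω
Allowed range: 225 Ω to 275 Ω.
235 ohms lies inside that range.

yes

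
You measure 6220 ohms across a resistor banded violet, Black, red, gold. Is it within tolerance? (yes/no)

no

Violet → 7 (first significant figure)
Black → 0 (second significant figure)
Red → ×10^2 multiplier
Gold → ±5% tolerance
70 × 100 = 7000 Ω
Allowed range: 6650 Ω to 7350 Ω.
6220 ohms lies outside that range.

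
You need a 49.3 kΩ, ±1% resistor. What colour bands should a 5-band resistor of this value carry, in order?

49300 Ω = 493 × 10^2.
4 → yellow
9 → white
3 → orange
Multiplier 10^2 → red.
±1% tolerance → brown.

yellow, white, orange, red, brown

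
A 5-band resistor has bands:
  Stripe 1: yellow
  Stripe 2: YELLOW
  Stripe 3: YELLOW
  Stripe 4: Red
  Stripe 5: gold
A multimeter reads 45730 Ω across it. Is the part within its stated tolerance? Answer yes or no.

yes

Yellow → 4 (first significant figure)
Yellow → 4 (second significant figure)
Yellow → 4 (third significant figure)
Red → ×10^2 multiplier
Gold → ±5% tolerance
444 × 100 = 44400 Ω
Allowed range: 42180 Ω to 46620 Ω.
45730 Ω lies inside that range.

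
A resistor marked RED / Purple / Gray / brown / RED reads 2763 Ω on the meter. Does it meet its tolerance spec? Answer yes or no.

yes

Red → 2 (first significant figure)
Violet → 7 (second significant figure)
Grey → 8 (third significant figure)
Brown → ×10 multiplier
Red → ±2% tolerance
278 × 10 = 2780 Ω
Allowed range: 2724.4 Ω to 2835.6 Ω.
2763 Ω lies inside that range.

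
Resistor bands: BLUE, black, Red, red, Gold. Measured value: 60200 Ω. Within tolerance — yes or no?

Blue → 6 (first significant figure)
Black → 0 (second significant figure)
Red → 2 (third significant figure)
Red → ×10^2 multiplier
Gold → ±5% tolerance
602 × 100 = 60200 Ω
Allowed range: 57190 Ω to 63210 Ω.
60200 Ω lies inside that range.

yes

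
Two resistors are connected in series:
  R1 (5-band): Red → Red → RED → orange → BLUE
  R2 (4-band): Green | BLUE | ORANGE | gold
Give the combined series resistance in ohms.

R1: red, red, red → 222; orange ×10^3 → 222000 Ω.
R2: green, blue → 56; orange ×10^3 → 56000 Ω.
Series: 222000 + 56000 = 278000 Ω.

278000 Ω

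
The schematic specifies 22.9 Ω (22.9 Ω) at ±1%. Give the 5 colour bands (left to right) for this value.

red, red, white, gold, brown

22.9 Ω = 229 × 10^-1.
2 → red
2 → red
9 → white
Multiplier 10^-1 → gold.
±1% tolerance → brown.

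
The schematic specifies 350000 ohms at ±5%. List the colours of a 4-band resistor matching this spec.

orange, green, yellow, gold

350000 Ω = 35 × 10^4.
3 → orange
5 → green
Multiplier 10^4 → yellow.
±5% tolerance → gold.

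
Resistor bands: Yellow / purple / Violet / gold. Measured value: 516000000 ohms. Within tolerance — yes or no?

Yellow → 4 (first significant figure)
Violet → 7 (second significant figure)
Violet → ×10^7 multiplier
Gold → ±5% tolerance
47 × 10000000 = 470000000 Ω
Allowed range: 446500000 Ω to 493500000 Ω.
516000000 ohms lies outside that range.

no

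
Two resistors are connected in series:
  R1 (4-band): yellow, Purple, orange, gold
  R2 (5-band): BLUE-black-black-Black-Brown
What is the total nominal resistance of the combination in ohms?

47600 Ω

R1: yellow, violet → 47; orange ×10^3 → 47000 Ω.
R2: blue, black, black → 600; black ×1 → 600 Ω.
Series: 47000 + 600 = 47600 Ω.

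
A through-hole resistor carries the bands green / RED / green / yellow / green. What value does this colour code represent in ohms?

Green → 5 (first significant figure)
Red → 2 (second significant figure)
Green → 5 (third significant figure)
Yellow → ×10^4 multiplier
525 × 10000 = 5250000 Ω

5250000 Ω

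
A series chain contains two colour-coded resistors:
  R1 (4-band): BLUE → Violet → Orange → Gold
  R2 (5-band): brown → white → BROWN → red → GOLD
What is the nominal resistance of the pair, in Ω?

R1: blue, violet → 67; orange ×10^3 → 67000 Ω.
R2: brown, white, brown → 191; red ×10^2 → 19100 Ω.
Series: 67000 + 19100 = 86100 Ω.

86100 Ω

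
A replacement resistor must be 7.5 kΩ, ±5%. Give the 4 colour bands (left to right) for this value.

violet, green, red, gold

7500 Ω = 75 × 10^2.
7 → violet
5 → green
Multiplier 10^2 → red.
±5% tolerance → gold.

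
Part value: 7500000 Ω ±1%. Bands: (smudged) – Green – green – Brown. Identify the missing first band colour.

7500000 Ω = 75 × 10^5.
The first band gives digit 7 of the significand, and 7 is violet.

violet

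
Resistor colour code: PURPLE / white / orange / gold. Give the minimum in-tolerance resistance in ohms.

75050 Ω

Violet → 7 (first significant figure)
White → 9 (second significant figure)
Orange → ×10^3 multiplier
Gold → ±5% tolerance
79 × 1000 = 79000 Ω
Minimum = 79000 × (1 − 5/100) = 75050 Ω.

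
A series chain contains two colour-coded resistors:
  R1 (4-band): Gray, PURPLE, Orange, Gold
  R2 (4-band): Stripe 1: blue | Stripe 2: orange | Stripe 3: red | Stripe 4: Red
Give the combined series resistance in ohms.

93300 Ω

R1: grey, violet → 87; orange ×10^3 → 87000 Ω.
R2: blue, orange → 63; red ×10^2 → 6300 Ω.
Series: 87000 + 6300 = 93300 Ω.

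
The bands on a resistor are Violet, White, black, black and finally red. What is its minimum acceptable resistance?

Violet → 7 (first significant figure)
White → 9 (second significant figure)
Black → 0 (third significant figure)
Black → ×1 multiplier
Red → ±2% tolerance
790 × 1 = 790 Ω
Minimum = 790 × (1 − 2/100) = 774.2 Ω.

774.2 Ω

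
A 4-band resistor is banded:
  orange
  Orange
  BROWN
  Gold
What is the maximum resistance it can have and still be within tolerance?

346.5 Ω

Orange → 3 (first significant figure)
Orange → 3 (second significant figure)
Brown → ×10 multiplier
Gold → ±5% tolerance
33 × 10 = 330 Ω
Maximum = 330 × (1 + 5/100) = 346.5 Ω.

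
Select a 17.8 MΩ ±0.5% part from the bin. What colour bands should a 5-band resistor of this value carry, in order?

17800000 Ω = 178 × 10^5.
1 → brown
7 → violet
8 → grey
Multiplier 10^5 → green.
±0.5% tolerance → green.

brown, violet, grey, green, green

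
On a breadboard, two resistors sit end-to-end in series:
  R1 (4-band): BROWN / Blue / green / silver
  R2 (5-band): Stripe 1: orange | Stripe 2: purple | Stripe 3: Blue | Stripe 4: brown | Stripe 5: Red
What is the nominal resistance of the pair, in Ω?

1603760 Ω

R1: brown, blue → 16; green ×10^5 → 1600000 Ω.
R2: orange, violet, blue → 376; brown ×10 → 3760 Ω.
Series: 1600000 + 3760 = 1603760 Ω.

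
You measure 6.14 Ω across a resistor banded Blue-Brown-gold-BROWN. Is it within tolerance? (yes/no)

yes

Blue → 6 (first significant figure)
Brown → 1 (second significant figure)
Gold → ×0.1 multiplier
Brown → ±1% tolerance
61 × 0.1 = 6.1 Ω
Allowed range: 6.039 Ω to 6.161 Ω.
6.14 Ω lies inside that range.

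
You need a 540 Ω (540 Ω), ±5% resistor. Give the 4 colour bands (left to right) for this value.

green, yellow, brown, gold

540 Ω = 54 × 10^1.
5 → green
4 → yellow
Multiplier 10^1 → brown.
±5% tolerance → gold.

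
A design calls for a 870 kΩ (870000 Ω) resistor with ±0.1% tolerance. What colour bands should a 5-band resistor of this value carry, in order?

grey, violet, black, orange, violet

870000 Ω = 870 × 10^3.
8 → grey
7 → violet
0 → black
Multiplier 10^3 → orange.
±0.1% tolerance → violet.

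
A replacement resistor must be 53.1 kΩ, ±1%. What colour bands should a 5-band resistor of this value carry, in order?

green, orange, brown, red, brown

53100 Ω = 531 × 10^2.
5 → green
3 → orange
1 → brown
Multiplier 10^2 → red.
±1% tolerance → brown.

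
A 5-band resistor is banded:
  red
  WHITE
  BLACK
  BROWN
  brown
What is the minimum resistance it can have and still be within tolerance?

2871 Ω

Red → 2 (first significant figure)
White → 9 (second significant figure)
Black → 0 (third significant figure)
Brown → ×10 multiplier
Brown → ±1% tolerance
290 × 10 = 2900 Ω
Minimum = 2900 × (1 − 1/100) = 2871 Ω.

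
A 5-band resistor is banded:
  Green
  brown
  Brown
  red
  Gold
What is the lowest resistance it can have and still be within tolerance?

Green → 5 (first significant figure)
Brown → 1 (second significant figure)
Brown → 1 (third significant figure)
Red → ×10^2 multiplier
Gold → ±5% tolerance
511 × 100 = 51100 Ω
Lowest = 51100 × (1 − 5/100) = 48545 Ω.

48545 Ω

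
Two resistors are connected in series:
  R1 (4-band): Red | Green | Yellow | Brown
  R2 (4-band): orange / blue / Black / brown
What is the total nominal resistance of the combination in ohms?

R1: red, green → 25; yellow ×10^4 → 250000 Ω.
R2: orange, blue → 36; black ×1 → 36 Ω.
Series: 250000 + 36 = 250036 Ω.

250036 Ω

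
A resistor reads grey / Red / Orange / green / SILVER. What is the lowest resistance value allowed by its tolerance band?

74070000 Ω

Grey → 8 (first significant figure)
Red → 2 (second significant figure)
Orange → 3 (third significant figure)
Green → ×10^5 multiplier
Silver → ±10% tolerance
823 × 100000 = 82300000 Ω
Lowest = 82300000 × (1 − 10/100) = 74070000 Ω.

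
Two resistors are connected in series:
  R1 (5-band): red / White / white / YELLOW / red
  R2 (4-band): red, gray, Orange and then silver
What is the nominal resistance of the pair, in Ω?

R1: red, white, white → 299; yellow ×10^4 → 2990000 Ω.
R2: red, grey → 28; orange ×10^3 → 28000 Ω.
Series: 2990000 + 28000 = 3018000 Ω.

3018000 Ω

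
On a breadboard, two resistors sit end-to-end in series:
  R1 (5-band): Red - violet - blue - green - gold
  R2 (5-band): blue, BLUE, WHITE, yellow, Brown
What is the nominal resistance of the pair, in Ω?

34290000 Ω

R1: red, violet, blue → 276; green ×10^5 → 27600000 Ω.
R2: blue, blue, white → 669; yellow ×10^4 → 6690000 Ω.
Series: 27600000 + 6690000 = 34290000 Ω.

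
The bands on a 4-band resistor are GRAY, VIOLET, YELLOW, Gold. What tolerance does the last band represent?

±5%

The last band, gold, is the tolerance band.
Gold corresponds to ±5%.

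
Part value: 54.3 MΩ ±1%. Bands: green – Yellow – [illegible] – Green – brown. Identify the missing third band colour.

orange

54300000 Ω = 543 × 10^5.
The third band gives digit 3 of the significand, and 3 is orange.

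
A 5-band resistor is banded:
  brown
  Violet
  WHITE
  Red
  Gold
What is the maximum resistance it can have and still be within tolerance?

Brown → 1 (first significant figure)
Violet → 7 (second significant figure)
White → 9 (third significant figure)
Red → ×10^2 multiplier
Gold → ±5% tolerance
179 × 100 = 17900 Ω
Maximum = 17900 × (1 + 5/100) = 18795 Ω.

18795 Ω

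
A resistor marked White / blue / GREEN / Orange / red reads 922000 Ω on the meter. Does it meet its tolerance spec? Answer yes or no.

White → 9 (first significant figure)
Blue → 6 (second significant figure)
Green → 5 (third significant figure)
Orange → ×10^3 multiplier
Red → ±2% tolerance
965 × 1000 = 965000 Ω
Allowed range: 945700 Ω to 984300 Ω.
922000 Ω lies outside that range.

no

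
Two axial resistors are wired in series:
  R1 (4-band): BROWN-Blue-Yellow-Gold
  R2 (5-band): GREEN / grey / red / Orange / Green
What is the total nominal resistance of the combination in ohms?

742000 Ω

R1: brown, blue → 16; yellow ×10^4 → 160000 Ω.
R2: green, grey, red → 582; orange ×10^3 → 582000 Ω.
Series: 160000 + 582000 = 742000 Ω.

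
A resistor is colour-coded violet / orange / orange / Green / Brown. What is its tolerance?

±1%

The last band, brown, is the tolerance band.
Brown corresponds to ±1%.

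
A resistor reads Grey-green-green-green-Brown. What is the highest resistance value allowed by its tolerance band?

Grey → 8 (first significant figure)
Green → 5 (second significant figure)
Green → 5 (third significant figure)
Green → ×10^5 multiplier
Brown → ±1% tolerance
855 × 100000 = 85500000 Ω
Highest = 85500000 × (1 + 1/100) = 86355000 Ω.

86355000 Ω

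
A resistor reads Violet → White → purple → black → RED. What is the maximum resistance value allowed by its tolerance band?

Violet → 7 (first significant figure)
White → 9 (second significant figure)
Violet → 7 (third significant figure)
Black → ×1 multiplier
Red → ±2% tolerance
797 × 1 = 797 Ω
Maximum = 797 × (1 + 2/100) = 812.94 Ω.

812.94 Ω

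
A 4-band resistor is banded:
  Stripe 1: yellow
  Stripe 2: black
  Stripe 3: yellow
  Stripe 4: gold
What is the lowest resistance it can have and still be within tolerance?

380000 Ω

Yellow → 4 (first significant figure)
Black → 0 (second significant figure)
Yellow → ×10^4 multiplier
Gold → ±5% tolerance
40 × 10000 = 400000 Ω
Lowest = 400000 × (1 − 5/100) = 380000 Ω.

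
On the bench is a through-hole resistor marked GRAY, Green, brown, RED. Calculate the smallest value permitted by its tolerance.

833 Ω

Grey → 8 (first significant figure)
Green → 5 (second significant figure)
Brown → ×10 multiplier
Red → ±2% tolerance
85 × 10 = 850 Ω
Smallest = 850 × (1 − 2/100) = 833 Ω.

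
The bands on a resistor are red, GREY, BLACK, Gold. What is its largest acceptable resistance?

29.4 Ω

Red → 2 (first significant figure)
Grey → 8 (second significant figure)
Black → ×1 multiplier
Gold → ±5% tolerance
28 × 1 = 28 Ω
Largest = 28 × (1 + 5/100) = 29.4 Ω.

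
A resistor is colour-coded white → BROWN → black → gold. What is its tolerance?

The last band, gold, is the tolerance band.
Gold corresponds to ±5%.

±5%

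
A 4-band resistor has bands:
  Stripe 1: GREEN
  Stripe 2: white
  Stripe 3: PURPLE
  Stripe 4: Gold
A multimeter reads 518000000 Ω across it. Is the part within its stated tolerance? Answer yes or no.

Green → 5 (first significant figure)
White → 9 (second significant figure)
Violet → ×10^7 multiplier
Gold → ±5% tolerance
59 × 10000000 = 590000000 Ω
Allowed range: 560500000 Ω to 619500000 Ω.
518000000 Ω lies outside that range.

no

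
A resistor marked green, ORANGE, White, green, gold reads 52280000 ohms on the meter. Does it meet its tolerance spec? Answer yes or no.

yes

Green → 5 (first significant figure)
Orange → 3 (second significant figure)
White → 9 (third significant figure)
Green → ×10^5 multiplier
Gold → ±5% tolerance
539 × 100000 = 53900000 Ω
Allowed range: 51205000 Ω to 56595000 Ω.
52280000 ohms lies inside that range.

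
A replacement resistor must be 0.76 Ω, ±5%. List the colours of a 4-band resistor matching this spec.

0.76 Ω = 76 × 10^-2.
7 → violet
6 → blue
Multiplier 10^-2 → silver.
±5% tolerance → gold.

violet, blue, silver, gold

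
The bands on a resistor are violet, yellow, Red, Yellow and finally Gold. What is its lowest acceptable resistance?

Violet → 7 (first significant figure)
Yellow → 4 (second significant figure)
Red → 2 (third significant figure)
Yellow → ×10^4 multiplier
Gold → ±5% tolerance
742 × 10000 = 7420000 Ω
Lowest = 7420000 × (1 − 5/100) = 7049000 Ω.

7049000 Ω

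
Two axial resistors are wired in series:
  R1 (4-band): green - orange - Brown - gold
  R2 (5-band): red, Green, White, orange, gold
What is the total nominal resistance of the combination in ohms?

R1: green, orange → 53; brown ×10 → 530 Ω.
R2: red, green, white → 259; orange ×10^3 → 259000 Ω.
Series: 530 + 259000 = 259530 Ω.

259530 Ω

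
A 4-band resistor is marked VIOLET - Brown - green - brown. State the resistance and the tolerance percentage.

Violet → 7 (first significant figure)
Brown → 1 (second significant figure)
Green → ×10^5 multiplier
Brown → ±1% tolerance
71 × 100000 = 7100000 Ω

7100000 Ω ±1%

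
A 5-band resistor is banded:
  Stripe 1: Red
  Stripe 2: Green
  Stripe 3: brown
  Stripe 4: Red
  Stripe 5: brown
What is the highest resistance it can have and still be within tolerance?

25351 Ω

Red → 2 (first significant figure)
Green → 5 (second significant figure)
Brown → 1 (third significant figure)
Red → ×10^2 multiplier
Brown → ±1% tolerance
251 × 100 = 25100 Ω
Highest = 25100 × (1 + 1/100) = 25351 Ω.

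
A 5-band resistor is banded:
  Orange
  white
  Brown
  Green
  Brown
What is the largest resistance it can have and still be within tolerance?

Orange → 3 (first significant figure)
White → 9 (second significant figure)
Brown → 1 (third significant figure)
Green → ×10^5 multiplier
Brown → ±1% tolerance
391 × 100000 = 39100000 Ω
Largest = 39100000 × (1 + 1/100) = 39491000 Ω.

39491000 Ω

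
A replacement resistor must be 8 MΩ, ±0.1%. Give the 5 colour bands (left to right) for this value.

grey, black, black, yellow, violet

8000000 Ω = 800 × 10^4.
8 → grey
0 → black
0 → black
Multiplier 10^4 → yellow.
±0.1% tolerance → violet.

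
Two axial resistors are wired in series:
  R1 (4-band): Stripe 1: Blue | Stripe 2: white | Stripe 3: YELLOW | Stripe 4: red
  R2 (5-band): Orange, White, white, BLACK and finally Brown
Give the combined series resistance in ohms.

690399 Ω

R1: blue, white → 69; yellow ×10^4 → 690000 Ω.
R2: orange, white, white → 399; black ×1 → 399 Ω.
Series: 690000 + 399 = 690399 Ω.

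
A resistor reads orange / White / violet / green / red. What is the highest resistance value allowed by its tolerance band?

40494000 Ω

Orange → 3 (first significant figure)
White → 9 (second significant figure)
Violet → 7 (third significant figure)
Green → ×10^5 multiplier
Red → ±2% tolerance
397 × 100000 = 39700000 Ω
Highest = 39700000 × (1 + 2/100) = 40494000 Ω.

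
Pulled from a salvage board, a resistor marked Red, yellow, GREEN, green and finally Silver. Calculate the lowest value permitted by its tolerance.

Red → 2 (first significant figure)
Yellow → 4 (second significant figure)
Green → 5 (third significant figure)
Green → ×10^5 multiplier
Silver → ±10% tolerance
245 × 100000 = 24500000 Ω
Lowest = 24500000 × (1 − 10/100) = 22050000 Ω.

22050000 Ω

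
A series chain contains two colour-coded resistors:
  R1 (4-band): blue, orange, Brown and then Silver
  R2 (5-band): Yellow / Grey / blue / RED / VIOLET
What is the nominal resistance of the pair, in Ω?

R1: blue, orange → 63; brown ×10 → 630 Ω.
R2: yellow, grey, blue → 486; red ×10^2 → 48600 Ω.
Series: 630 + 48600 = 49230 Ω.

49230 Ω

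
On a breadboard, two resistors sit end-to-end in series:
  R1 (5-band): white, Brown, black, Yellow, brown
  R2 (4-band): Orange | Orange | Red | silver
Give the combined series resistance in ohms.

9103300 Ω

R1: white, brown, black → 910; yellow ×10^4 → 9100000 Ω.
R2: orange, orange → 33; red ×10^2 → 3300 Ω.
Series: 9100000 + 3300 = 9103300 Ω.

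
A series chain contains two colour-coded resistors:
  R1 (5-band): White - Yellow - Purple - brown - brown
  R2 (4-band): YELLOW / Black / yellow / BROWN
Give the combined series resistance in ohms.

409470 Ω

R1: white, yellow, violet → 947; brown ×10 → 9470 Ω.
R2: yellow, black → 40; yellow ×10^4 → 400000 Ω.
Series: 9470 + 400000 = 409470 Ω.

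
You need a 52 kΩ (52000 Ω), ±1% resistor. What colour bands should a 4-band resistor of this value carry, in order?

52000 Ω = 52 × 10^3.
5 → green
2 → red
Multiplier 10^3 → orange.
±1% tolerance → brown.

green, red, orange, brown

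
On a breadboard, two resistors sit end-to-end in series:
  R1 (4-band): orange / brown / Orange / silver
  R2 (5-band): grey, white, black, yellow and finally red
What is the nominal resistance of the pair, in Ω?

R1: orange, brown → 31; orange ×10^3 → 31000 Ω.
R2: grey, white, black → 890; yellow ×10^4 → 8900000 Ω.
Series: 31000 + 8900000 = 8931000 Ω.

8931000 Ω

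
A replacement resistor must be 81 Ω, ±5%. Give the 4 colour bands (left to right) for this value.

81 Ω = 81 × 10^0.
8 → grey
1 → brown
Multiplier 10^0 → black.
±5% tolerance → gold.

grey, brown, black, gold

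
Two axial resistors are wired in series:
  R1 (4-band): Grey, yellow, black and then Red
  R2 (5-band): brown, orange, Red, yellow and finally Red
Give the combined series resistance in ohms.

1320084 Ω

R1: grey, yellow → 84; black ×1 → 84 Ω.
R2: brown, orange, red → 132; yellow ×10^4 → 1320000 Ω.
Series: 84 + 1320000 = 1320084 Ω.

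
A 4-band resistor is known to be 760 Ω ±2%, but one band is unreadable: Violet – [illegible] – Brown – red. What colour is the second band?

760 Ω = 76 × 10^1.
The second band gives digit 6 of the significand, and 6 is blue.

blue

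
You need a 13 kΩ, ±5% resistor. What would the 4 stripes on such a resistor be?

13000 Ω = 13 × 10^3.
1 → brown
3 → orange
Multiplier 10^3 → orange.
±5% tolerance → gold.

brown, orange, orange, gold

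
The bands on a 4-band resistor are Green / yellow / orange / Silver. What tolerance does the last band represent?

The last band, silver, is the tolerance band.
Silver corresponds to ±10%.

±10%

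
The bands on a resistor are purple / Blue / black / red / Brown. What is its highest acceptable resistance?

76760 Ω

Violet → 7 (first significant figure)
Blue → 6 (second significant figure)
Black → 0 (third significant figure)
Red → ×10^2 multiplier
Brown → ±1% tolerance
760 × 100 = 76000 Ω
Highest = 76000 × (1 + 1/100) = 76760 Ω.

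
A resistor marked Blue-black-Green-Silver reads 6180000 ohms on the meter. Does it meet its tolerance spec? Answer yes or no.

yes

Blue → 6 (first significant figure)
Black → 0 (second significant figure)
Green → ×10^5 multiplier
Silver → ±10% tolerance
60 × 100000 = 6000000 Ω
Allowed range: 5400000 Ω to 6600000 Ω.
6180000 ohms lies inside that range.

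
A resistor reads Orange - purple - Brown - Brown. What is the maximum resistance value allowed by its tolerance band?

Orange → 3 (first significant figure)
Violet → 7 (second significant figure)
Brown → ×10 multiplier
Brown → ±1% tolerance
37 × 10 = 370 Ω
Maximum = 370 × (1 + 1/100) = 373.7 Ω.

373.7 Ω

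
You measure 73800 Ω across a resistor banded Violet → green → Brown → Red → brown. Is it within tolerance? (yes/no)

Violet → 7 (first significant figure)
Green → 5 (second significant figure)
Brown → 1 (third significant figure)
Red → ×10^2 multiplier
Brown → ±1% tolerance
751 × 100 = 75100 Ω
Allowed range: 74349 Ω to 75851 Ω.
73800 Ω lies outside that range.

no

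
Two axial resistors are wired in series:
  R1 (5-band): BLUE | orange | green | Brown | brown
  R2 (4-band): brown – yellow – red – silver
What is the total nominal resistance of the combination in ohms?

7750 Ω

R1: blue, orange, green → 635; brown ×10 → 6350 Ω.
R2: brown, yellow → 14; red ×10^2 → 1400 Ω.
Series: 6350 + 1400 = 7750 Ω.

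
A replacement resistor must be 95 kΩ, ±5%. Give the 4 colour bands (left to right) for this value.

95000 Ω = 95 × 10^3.
9 → white
5 → green
Multiplier 10^3 → orange.
±5% tolerance → gold.

white, green, orange, gold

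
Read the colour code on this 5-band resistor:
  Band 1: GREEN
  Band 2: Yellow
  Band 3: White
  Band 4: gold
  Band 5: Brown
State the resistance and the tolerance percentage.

54.9 Ω ±1%

Green → 5 (first significant figure)
Yellow → 4 (second significant figure)
White → 9 (third significant figure)
Gold → ×0.1 multiplier
Brown → ±1% tolerance
549 × 0.1 = 54.9 Ω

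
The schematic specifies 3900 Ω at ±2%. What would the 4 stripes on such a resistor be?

orange, white, red, red

3900 Ω = 39 × 10^2.
3 → orange
9 → white
Multiplier 10^2 → red.
±2% tolerance → red.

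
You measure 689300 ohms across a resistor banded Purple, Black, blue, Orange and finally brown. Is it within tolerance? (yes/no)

Violet → 7 (first significant figure)
Black → 0 (second significant figure)
Blue → 6 (third significant figure)
Orange → ×10^3 multiplier
Brown → ±1% tolerance
706 × 1000 = 706000 Ω
Allowed range: 698940 Ω to 713060 Ω.
689300 ohms lies outside that range.

no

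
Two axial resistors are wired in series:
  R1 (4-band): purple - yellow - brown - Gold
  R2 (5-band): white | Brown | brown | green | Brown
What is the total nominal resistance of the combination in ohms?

R1: violet, yellow → 74; brown ×10 → 740 Ω.
R2: white, brown, brown → 911; green ×10^5 → 91100000 Ω.
Series: 740 + 91100000 = 91100740 Ω.

91100740 Ω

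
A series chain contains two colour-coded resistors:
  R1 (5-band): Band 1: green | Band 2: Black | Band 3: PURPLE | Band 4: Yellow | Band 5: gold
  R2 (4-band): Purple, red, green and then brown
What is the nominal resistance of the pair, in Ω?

12270000 Ω

R1: green, black, violet → 507; yellow ×10^4 → 5070000 Ω.
R2: violet, red → 72; green ×10^5 → 7200000 Ω.
Series: 5070000 + 7200000 = 12270000 Ω.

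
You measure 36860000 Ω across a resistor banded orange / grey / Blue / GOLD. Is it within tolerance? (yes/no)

yes

Orange → 3 (first significant figure)
Grey → 8 (second significant figure)
Blue → ×10^6 multiplier
Gold → ±5% tolerance
38 × 1000000 = 38000000 Ω
Allowed range: 36100000 Ω to 39900000 Ω.
36860000 Ω lies inside that range.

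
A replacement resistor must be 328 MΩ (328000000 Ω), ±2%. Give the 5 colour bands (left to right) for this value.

orange, red, grey, blue, red

328000000 Ω = 328 × 10^6.
3 → orange
2 → red
8 → grey
Multiplier 10^6 → blue.
±2% tolerance → red.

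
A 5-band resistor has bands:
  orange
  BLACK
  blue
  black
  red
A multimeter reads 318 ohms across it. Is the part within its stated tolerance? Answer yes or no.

Orange → 3 (first significant figure)
Black → 0 (second significant figure)
Blue → 6 (third significant figure)
Black → ×1 multiplier
Red → ±2% tolerance
306 × 1 = 306 Ω
Allowed range: 299.88 Ω to 312.12 Ω.
318 ohms lies outside that range.

no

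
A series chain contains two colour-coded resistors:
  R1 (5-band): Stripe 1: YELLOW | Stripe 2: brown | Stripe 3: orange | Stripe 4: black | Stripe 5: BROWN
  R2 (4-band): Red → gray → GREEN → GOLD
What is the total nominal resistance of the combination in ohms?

R1: yellow, brown, orange → 413; black ×1 → 413 Ω.
R2: red, grey → 28; green ×10^5 → 2800000 Ω.
Series: 413 + 2800000 = 2800413 Ω.

2800413 Ω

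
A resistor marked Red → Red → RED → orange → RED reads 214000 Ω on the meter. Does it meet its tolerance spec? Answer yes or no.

no

Red → 2 (first significant figure)
Red → 2 (second significant figure)
Red → 2 (third significant figure)
Orange → ×10^3 multiplier
Red → ±2% tolerance
222 × 1000 = 222000 Ω
Allowed range: 217560 Ω to 226440 Ω.
214000 Ω lies outside that range.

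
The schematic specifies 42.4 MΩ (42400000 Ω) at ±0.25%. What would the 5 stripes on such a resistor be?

42400000 Ω = 424 × 10^5.
4 → yellow
2 → red
4 → yellow
Multiplier 10^5 → green.
±0.25% tolerance → blue.

yellow, red, yellow, green, blue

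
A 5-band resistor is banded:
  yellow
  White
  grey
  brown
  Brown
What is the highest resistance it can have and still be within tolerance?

Yellow → 4 (first significant figure)
White → 9 (second significant figure)
Grey → 8 (third significant figure)
Brown → ×10 multiplier
Brown → ±1% tolerance
498 × 10 = 4980 Ω
Highest = 4980 × (1 + 1/100) = 5029.8 Ω.

5029.8 Ω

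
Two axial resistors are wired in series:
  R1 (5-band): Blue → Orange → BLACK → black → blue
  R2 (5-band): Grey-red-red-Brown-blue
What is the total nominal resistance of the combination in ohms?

8850 Ω

R1: blue, orange, black → 630; black ×1 → 630 Ω.
R2: grey, red, red → 822; brown ×10 → 8220 Ω.
Series: 630 + 8220 = 8850 Ω.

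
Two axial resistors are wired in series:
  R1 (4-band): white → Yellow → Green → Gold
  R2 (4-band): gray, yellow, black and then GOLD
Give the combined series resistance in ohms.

R1: white, yellow → 94; green ×10^5 → 9400000 Ω.
R2: grey, yellow → 84; black ×1 → 84 Ω.
Series: 9400000 + 84 = 9400084 Ω.

9400084 Ω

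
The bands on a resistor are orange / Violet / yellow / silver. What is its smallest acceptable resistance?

Orange → 3 (first significant figure)
Violet → 7 (second significant figure)
Yellow → ×10^4 multiplier
Silver → ±10% tolerance
37 × 10000 = 370000 Ω
Smallest = 370000 × (1 − 10/100) = 333000 Ω.

333000 Ω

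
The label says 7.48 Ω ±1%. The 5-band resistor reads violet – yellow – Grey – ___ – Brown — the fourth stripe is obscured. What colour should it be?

silver

7.48 Ω = 748 × 10^-2.
The fourth band is the multiplier, 10^-2, which is silver.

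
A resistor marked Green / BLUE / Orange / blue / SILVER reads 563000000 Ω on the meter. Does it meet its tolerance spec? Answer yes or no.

yes

Green → 5 (first significant figure)
Blue → 6 (second significant figure)
Orange → 3 (third significant figure)
Blue → ×10^6 multiplier
Silver → ±10% tolerance
563 × 1000000 = 563000000 Ω
Allowed range: 506700000 Ω to 619300000 Ω.
563000000 Ω lies inside that range.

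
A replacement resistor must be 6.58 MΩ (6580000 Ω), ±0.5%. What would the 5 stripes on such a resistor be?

6580000 Ω = 658 × 10^4.
6 → blue
5 → green
8 → grey
Multiplier 10^4 → yellow.
±0.5% tolerance → green.

blue, green, grey, yellow, green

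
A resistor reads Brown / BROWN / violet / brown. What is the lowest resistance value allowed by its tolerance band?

108900000 Ω

Brown → 1 (first significant figure)
Brown → 1 (second significant figure)
Violet → ×10^7 multiplier
Brown → ±1% tolerance
11 × 10000000 = 110000000 Ω
Lowest = 110000000 × (1 − 1/100) = 108900000 Ω.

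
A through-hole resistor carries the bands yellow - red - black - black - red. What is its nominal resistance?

420 Ω

Yellow → 4 (first significant figure)
Red → 2 (second significant figure)
Black → 0 (third significant figure)
Black → ×1 multiplier
420 × 1 = 420 Ω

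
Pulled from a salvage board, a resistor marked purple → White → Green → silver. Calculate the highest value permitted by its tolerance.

8690000 Ω

Violet → 7 (first significant figure)
White → 9 (second significant figure)
Green → ×10^5 multiplier
Silver → ±10% tolerance
79 × 100000 = 7900000 Ω
Highest = 7900000 × (1 + 10/100) = 8690000 Ω.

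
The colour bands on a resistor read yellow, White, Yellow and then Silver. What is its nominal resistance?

Yellow → 4 (first significant figure)
White → 9 (second significant figure)
Yellow → ×10^4 multiplier
49 × 10000 = 490000 Ω

490000 Ω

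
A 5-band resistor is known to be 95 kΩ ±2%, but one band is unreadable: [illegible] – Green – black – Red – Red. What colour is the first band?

95000 Ω = 950 × 10^2.
The first band gives digit 9 of the significand, and 9 is white.

white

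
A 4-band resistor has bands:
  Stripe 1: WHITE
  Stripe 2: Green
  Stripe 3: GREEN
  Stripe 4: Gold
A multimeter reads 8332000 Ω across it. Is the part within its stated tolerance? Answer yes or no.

White → 9 (first significant figure)
Green → 5 (second significant figure)
Green → ×10^5 multiplier
Gold → ±5% tolerance
95 × 100000 = 9500000 Ω
Allowed range: 9025000 Ω to 9975000 Ω.
8332000 Ω lies outside that range.

no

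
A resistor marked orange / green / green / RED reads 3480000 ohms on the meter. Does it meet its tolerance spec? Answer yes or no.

yes

Orange → 3 (first significant figure)
Green → 5 (second significant figure)
Green → ×10^5 multiplier
Red → ±2% tolerance
35 × 100000 = 3500000 Ω
Allowed range: 3430000 Ω to 3570000 Ω.
3480000 ohms lies inside that range.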